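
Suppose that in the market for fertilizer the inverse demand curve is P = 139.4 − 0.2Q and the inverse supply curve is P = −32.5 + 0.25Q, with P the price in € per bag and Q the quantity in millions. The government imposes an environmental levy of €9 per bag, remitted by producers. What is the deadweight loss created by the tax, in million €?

Rewrite in direct form: Qd = 697 − 5P and Qs = 4P + 130.
Without the tax, 697 − 5P = 4P + 130 gives 9P = 567, so P* = €63 and Q* = 382.
With the tax collected from producers, supply shifts: Qs = 4(P − 9) + 130.
Solving gives Q = 362 with consumers paying €67 and producers receiving €58 (the €9 wedge).
Quantity falls by |ΔQ| = |382 − 362| = 20.
DWL = ½ · t · |ΔQ| = ½ · 9 · 20 = €90.

Deadweight loss = €90 million.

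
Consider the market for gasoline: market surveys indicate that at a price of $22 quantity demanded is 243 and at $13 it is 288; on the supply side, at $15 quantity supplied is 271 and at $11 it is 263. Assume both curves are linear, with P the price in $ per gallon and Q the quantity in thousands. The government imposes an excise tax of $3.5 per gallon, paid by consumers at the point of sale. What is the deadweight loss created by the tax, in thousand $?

Deadweight loss = $8.75 thousand.

Demand slope: (288 − 243)/(13 − 22) = -5, so Qd = 353 − 5P.
Supply slope: (263 − 271)/(11 − 15) = 2, so Qs = 2P + 241.
Without the tax, 353 − 5P = 2P + 241 gives 7P = 112, so P* = $16 and Q* = 273.
With the tax collected from consumers, demand (in seller-price terms) shifts: Qd = 353 − 5(P + 3.5).
New equilibrium: consumers pay $17, producers receive $13.5, Q = 268. (Wedge: Pb − Ps = 3.5.)
Quantity falls by |ΔQ| = |273 − 268| = 5.
DWL = ½ · t · |ΔQ| = ½ · 3.5 · 5 = $8.75.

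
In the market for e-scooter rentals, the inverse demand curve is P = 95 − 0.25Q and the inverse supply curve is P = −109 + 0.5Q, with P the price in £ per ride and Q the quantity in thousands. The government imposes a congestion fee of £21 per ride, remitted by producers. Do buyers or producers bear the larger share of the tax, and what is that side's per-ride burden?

Producers bear the larger share: £14 per ride.

Rewrite in direct form: Qd = 380 − 4P and Qs = 2P + 218.
Before the tax: set 380 − 4P = 2P + 218 → P* = £27, Q* = 272.
With the tax collected from producers, supply shifts: Qs = 2(P − 21) + 218.
Solving gives Q = 244 with buyers paying £34 and producers receiving £13 (the £21 wedge).
Per-ride burden: buyers £7, producers £14.
Producers take the larger share because supply is less price-elastic here (demand slope 4 vs supply slope 2).
The less price-elastic side of the market bears the larger share of a per-unit tax.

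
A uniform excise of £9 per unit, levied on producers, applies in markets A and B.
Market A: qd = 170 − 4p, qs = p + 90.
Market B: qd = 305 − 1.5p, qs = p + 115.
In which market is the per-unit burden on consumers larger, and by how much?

Market A: pre-tax p* = £16, q* = 106; post-tax q = 98.8; per-unit burden on consumers = £1.8.
Market B: pre-tax p* = £76, q* = 191; post-tax q = 185.6; per-unit burden on consumers = £3.6.
Difference: £1.8 vs £3.6 → market B is larger by £1.8.

Market B, by £1.8.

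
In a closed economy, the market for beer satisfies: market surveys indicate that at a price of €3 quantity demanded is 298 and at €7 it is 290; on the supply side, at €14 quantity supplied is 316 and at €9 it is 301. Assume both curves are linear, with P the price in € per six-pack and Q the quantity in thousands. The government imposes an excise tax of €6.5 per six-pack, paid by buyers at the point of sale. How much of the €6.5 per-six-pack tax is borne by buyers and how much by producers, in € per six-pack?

Buyers bear €3.9 per six-pack; producers bear €2.6 per six-pack.

Demand slope: (290 − 298)/(7 − 3) = -2, so Qd = 304 − 2P.
Supply slope: (301 − 316)/(9 − 14) = 3, so Qs = 3P + 274.
Without the tax, 304 − 2P = 3P + 274 gives 5P = 30, so P* = €6 and Q* = 292.
With the tax collected from buyers, demand (in seller-price terms) shifts: Qd = 304 − 2(P + 6.5).
Solving gives Q = 284.2 with buyers paying €9.9 and producers receiving €3.4 (the €6.5 wedge).
Burden on buyers: €3.9; on producers: €2.6. (They sum to €6.5.)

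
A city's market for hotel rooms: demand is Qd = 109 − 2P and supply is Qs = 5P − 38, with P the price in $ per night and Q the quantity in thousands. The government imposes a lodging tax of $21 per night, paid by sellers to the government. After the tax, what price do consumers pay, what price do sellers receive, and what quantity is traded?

Without the tax, 109 − 2P = 5P − 38 gives 7P = 147, so P* = $21 and Q* = 67.
With the tax collected from sellers, supply shifts: Qs = 5(P − 21) − 38.
New equilibrium: consumers pay $36, sellers receive $15, Q = 37. (Wedge: Pb − Ps = 21.)
The less price-elastic side of the market bears the larger share of a per-unit tax.

Consumers pay $36; sellers receive $15; quantity = 37.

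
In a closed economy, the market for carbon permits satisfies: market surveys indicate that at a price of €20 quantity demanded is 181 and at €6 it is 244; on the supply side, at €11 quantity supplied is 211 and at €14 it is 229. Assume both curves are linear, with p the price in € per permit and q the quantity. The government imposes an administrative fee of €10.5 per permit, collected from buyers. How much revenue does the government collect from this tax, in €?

Demand slope: (244 − 181)/(6 − 20) = -4.5, so qd = 271 − 4.5p.
Supply slope: (229 − 211)/(14 − 11) = 6, so qs = 6p + 145.
Before the tax: set 271 − 4.5p = 6p + 145 → p* = €12, q* = 217.
With the tax collected from buyers, demand (in seller-price terms) shifts: qd = 271 − 4.5(p + 10.5).
New equilibrium: buyers pay €18, sellers receive €7.5, q = 190. (Wedge: pb − ps = 10.5.)
Revenue = t · Q = 10.5 · 190 = €1995.

Tax revenue = €1995.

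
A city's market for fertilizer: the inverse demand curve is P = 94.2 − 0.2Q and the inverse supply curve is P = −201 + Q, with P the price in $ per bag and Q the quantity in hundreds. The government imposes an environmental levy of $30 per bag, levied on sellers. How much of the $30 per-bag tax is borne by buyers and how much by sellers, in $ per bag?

Buyers bear $5 per bag; sellers bear $25 per bag.

Rewrite in direct form: Qd = 471 − 5P and Qs = P + 201.
Without the tax, 471 − 5P = P + 201 gives 6P = 270, so P* = $45 and Q* = 246.
With the tax collected from sellers, supply shifts: Qs = (P − 30) + 201.
Solving gives Q = 221 with buyers paying $50 and sellers receiving $20 (the $30 wedge).
Burden on buyers: $5; on sellers: $25. (They sum to $30.)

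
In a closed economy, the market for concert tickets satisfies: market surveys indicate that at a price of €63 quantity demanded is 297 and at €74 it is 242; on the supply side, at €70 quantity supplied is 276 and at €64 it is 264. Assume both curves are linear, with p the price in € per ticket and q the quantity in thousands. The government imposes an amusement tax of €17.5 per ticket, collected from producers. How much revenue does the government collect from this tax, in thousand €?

Tax revenue = €4322.5 thousand.

Demand slope: (242 − 297)/(74 − 63) = -5, so qd = 612 − 5p.
Supply slope: (264 − 276)/(64 − 70) = 2, so qs = 2p + 136.
Before the tax: set 612 − 5p = 2p + 136 → p* = €68, q* = 272.
With the tax collected from producers, supply shifts: qs = 2(p − 17.5) + 136.
New equilibrium: consumers pay €73, producers receive €55.5, q = 247. (Wedge: pb − ps = 17.5.)
Revenue = t · Q = 17.5 · 247 = €4322.5.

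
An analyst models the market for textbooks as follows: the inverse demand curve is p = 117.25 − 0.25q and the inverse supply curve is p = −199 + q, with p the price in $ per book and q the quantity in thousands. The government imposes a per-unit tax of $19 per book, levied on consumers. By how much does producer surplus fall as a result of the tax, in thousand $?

Producer surplus falls by $3730.08 thousand.

Rewrite in direct form: qd = 469 − 4p and qs = p + 199.
Without the tax, 469 − 4p = p + 199 gives 5p = 270, so p* = $54 and q* = 253.
With the tax collected from consumers, demand (in seller-price terms) shifts: qd = 469 − 4(p + 19).
New equilibrium: consumers pay $57.8, producers receive $38.8, q = 237.8. (Wedge: pb − ps = 19.)
ΔPS is the trapezoid between Q = 237.8 and Q = 253 of height $15.2: ½ · (253 + 237.8) · 15.2 = $3730.08.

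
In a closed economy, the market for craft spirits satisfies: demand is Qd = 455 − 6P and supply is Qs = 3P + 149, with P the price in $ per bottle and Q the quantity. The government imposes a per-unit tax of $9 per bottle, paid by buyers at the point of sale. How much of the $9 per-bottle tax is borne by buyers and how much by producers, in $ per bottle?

Before the tax: set 455 − 6P = 3P + 149 → P* = $34, Q* = 251.
With the tax collected from buyers, demand (in seller-price terms) shifts: Qd = 455 − 6(P + 9).
Solving gives Q = 233 with buyers paying $37 and producers receiving $28 (the $9 wedge).
Burden on buyers: $3; on producers: $6. (They sum to $9.)

Buyers bear $3 per bottle; producers bear $6 per bottle.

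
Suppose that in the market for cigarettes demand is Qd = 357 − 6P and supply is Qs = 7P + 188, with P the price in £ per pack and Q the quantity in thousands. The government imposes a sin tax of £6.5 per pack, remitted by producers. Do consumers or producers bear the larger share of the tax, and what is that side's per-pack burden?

Before the tax: set 357 − 6P = 7P + 188 → P* = £13, Q* = 279.
With the tax collected from producers, supply shifts: Qs = 7(P − 6.5) + 188.
Solving gives Q = 258 with consumers paying £16.5 and producers receiving £10 (the £6.5 wedge).
Per-pack burden: consumers £3.5, producers £3.
Consumers take the larger share because demand is less price-elastic here (demand slope 6 vs supply slope 7).
The less price-elastic side of the market bears the larger share of a per-unit tax.

Consumers bear the larger share: £3.5 per pack.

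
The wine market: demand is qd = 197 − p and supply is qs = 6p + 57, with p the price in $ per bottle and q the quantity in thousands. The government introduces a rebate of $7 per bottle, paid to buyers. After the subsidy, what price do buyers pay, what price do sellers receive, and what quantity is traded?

Buyers pay $14; sellers receive $21; quantity = 183.

Before the subsidy: set 197 − p = 6p + 57 → p* = $20, q* = 177.
With a per-unit subsidy paid to buyers, each effectively pays p − 7, so demand becomes qd = 197 − (p − 7).
Solving gives q = 183 with buyers paying $14 and sellers receiving $21 (the $7 wedge).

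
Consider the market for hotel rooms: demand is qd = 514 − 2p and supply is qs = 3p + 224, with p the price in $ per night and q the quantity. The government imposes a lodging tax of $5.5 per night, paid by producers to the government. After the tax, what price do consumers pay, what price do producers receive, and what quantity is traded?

Consumers pay $61.3; producers receive $55.8; quantity = 391.4.

Without the tax, 514 − 2p = 3p + 224 gives 5p = 290, so p* = $58 and q* = 398.
With the tax collected from producers, supply shifts: qs = 3(p − 5.5) + 224.
New equilibrium: consumers pay $61.3, producers receive $55.8, q = 391.4. (Wedge: pb − ps = 5.5.)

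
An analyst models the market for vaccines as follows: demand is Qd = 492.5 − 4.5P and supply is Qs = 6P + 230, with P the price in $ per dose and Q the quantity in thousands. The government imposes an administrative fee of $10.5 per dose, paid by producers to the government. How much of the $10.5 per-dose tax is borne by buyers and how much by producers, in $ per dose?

Buyers bear $6 per dose; producers bear $4.5 per dose.

Before the tax: set 492.5 − 4.5P = 6P + 230 → P* = $25, Q* = 380.
With the tax collected from producers, supply shifts: Qs = 6(P − 10.5) + 230.
Solving gives Q = 353 with buyers paying $31 and producers receiving $20.5 (the $10.5 wedge).
Burden on buyers: $6; on producers: $4.5. (They sum to $10.5.)
The less price-elastic side of the market bears the larger share of a per-unit tax.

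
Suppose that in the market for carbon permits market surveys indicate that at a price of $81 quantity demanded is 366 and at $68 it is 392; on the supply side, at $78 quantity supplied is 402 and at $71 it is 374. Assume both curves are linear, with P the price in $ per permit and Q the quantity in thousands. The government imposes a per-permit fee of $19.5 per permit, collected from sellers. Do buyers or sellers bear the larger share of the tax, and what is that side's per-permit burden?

Buyers bear the larger share: $13 per permit.

Demand slope: (392 − 366)/(68 − 81) = -2, so Qd = 528 − 2P.
Supply slope: (374 − 402)/(71 − 78) = 4, so Qs = 4P + 90.
Before the tax: set 528 − 2P = 4P + 90 → P* = $73, Q* = 382.
With the tax collected from sellers, supply shifts: Qs = 4(P − 19.5) + 90.
New equilibrium: buyers pay $86, sellers receive $66.5, Q = 356. (Wedge: Pb − Ps = 19.5.)
Per-permit burden: buyers $13, sellers $6.5.
Buyers take the larger share because demand is less price-elastic here (demand slope 2 vs supply slope 4).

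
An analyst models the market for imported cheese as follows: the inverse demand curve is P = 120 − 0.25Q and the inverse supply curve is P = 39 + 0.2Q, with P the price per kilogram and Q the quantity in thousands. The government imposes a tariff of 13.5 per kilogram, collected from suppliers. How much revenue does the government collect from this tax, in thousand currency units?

Rewrite in direct form: Qd = 480 − 4P and Qs = 5P − 195.
Without the tax, 480 − 4P = 5P − 195 gives 9P = 675, so P* = 75 and Q* = 180.
With the tax collected from suppliers, supply shifts: Qs = 5(P − 13.5) − 195.
Solving gives Q = 150 with consumers paying 82.5 and suppliers receiving 69 (the 13.5 wedge).
Revenue = t · Q = 13.5 · 150 = 2025.

Tax revenue = 2025 thousand.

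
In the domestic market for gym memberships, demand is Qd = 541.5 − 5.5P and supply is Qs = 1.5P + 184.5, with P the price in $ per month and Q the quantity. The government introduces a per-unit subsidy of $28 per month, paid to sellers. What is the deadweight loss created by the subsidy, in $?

Deadweight loss = $462.

Before the subsidy: set 541.5 − 5.5P = 1.5P + 184.5 → P* = $51, Q* = 261.
With a per-unit subsidy paid to sellers, each receives P + 28 per unit sold, so supply becomes Qs = 1.5(P + 28) + 184.5.
New equilibrium: consumers pay $45, sellers receive $73, Q = 294. (Wedge: Pb − Ps = −28.)
Quantity rises by |ΔQ| = |261 − 294| = 33.
DWL = ½ · t · |ΔQ| = ½ · 28 · 33 = $462.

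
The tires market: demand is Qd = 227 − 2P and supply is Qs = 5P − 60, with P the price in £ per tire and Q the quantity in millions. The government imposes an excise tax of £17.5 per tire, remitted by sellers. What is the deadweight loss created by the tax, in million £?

Before the tax: set 227 − 2P = 5P − 60 → P* = £41, Q* = 145.
With the tax collected from sellers, supply shifts: Qs = 5(P − 17.5) − 60.
New equilibrium: buyers pay £53.5, sellers receive £36, Q = 120. (Wedge: Pb − Ps = 17.5.)
Quantity falls by |ΔQ| = |145 − 120| = 25.
DWL = ½ · t · |ΔQ| = ½ · 17.5 · 25 = £218.75.

Deadweight loss = £218.75 million.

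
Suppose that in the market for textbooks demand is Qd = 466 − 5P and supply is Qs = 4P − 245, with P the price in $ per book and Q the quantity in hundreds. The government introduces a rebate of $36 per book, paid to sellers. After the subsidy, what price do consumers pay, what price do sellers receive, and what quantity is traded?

Before the subsidy: set 466 − 5P = 4P − 245 → P* = $79, Q* = 71.
With a per-unit subsidy paid to sellers, each receives P + 36 per unit sold, so supply becomes Qs = 4(P + 36) − 245.
New equilibrium: consumers pay $63, sellers receive $99, Q = 151. (Wedge: Pb − Ps = −36.)

Consumers pay $63; sellers receive $99; quantity = 151.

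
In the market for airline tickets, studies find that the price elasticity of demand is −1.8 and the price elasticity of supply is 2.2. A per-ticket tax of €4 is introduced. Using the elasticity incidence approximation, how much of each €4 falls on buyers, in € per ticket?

Buyers bear ≈ €2.2 per ticket.

Incidence ratio: buyers' share ≈ εs / (εs + |εd|) = 2.2 / (2.2 + 1.8) = 0.55.
So buyers bear ≈ 0.55 × €4 = €2.2; sellers bear €1.8.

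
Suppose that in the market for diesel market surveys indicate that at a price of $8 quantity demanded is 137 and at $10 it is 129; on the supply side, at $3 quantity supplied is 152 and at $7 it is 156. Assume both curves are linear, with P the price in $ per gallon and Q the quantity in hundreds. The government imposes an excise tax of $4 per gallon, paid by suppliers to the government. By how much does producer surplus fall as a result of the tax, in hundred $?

Demand slope: (129 − 137)/(10 − 8) = -4, so Qd = 169 − 4P.
Supply slope: (156 − 152)/(7 − 3) = 1, so Qs = P + 149.
Without the tax, 169 − 4P = P + 149 gives 5P = 20, so P* = $4 and Q* = 153.
With the tax collected from suppliers, supply shifts: Qs = (P − 4) + 149.
Solving gives Q = 149.8 with consumers paying $4.8 and suppliers receiving $0.8 (the $4 wedge).
ΔPS is the trapezoid between Q = 149.8 and Q = 153 of height $3.2: ½ · (153 + 149.8) · 3.2 = $484.48.

Producer surplus falls by $484.48 hundred.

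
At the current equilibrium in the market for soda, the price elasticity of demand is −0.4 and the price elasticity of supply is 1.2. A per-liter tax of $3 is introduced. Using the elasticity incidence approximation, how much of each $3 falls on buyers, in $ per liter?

Buyers bear ≈ $2.25 per liter.

Incidence ratio: buyers' share ≈ εs / (εs + |εd|) = 1.2 / (1.2 + 0.4) = 0.75.
So buyers bear ≈ 0.75 × $3 = $2.25; producers bear $0.75.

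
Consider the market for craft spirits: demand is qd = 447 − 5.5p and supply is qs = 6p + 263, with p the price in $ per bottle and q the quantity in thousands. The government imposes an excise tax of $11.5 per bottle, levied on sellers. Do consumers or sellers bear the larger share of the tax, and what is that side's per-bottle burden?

Consumers bear the larger share: $6 per bottle.

Before the tax: set 447 − 5.5p = 6p + 263 → p* = $16, q* = 359.
With the tax collected from sellers, supply shifts: qs = 6(p − 11.5) + 263.
Solving gives q = 326 with consumers paying $22 and sellers receiving $10.5 (the $11.5 wedge).
Per-bottle burden: consumers $6, sellers $5.5.
Consumers take the larger share because demand is less price-elastic here (demand slope 5.5 vs supply slope 6).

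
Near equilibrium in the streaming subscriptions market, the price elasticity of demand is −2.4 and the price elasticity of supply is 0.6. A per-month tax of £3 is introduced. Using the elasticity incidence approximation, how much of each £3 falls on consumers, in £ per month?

Consumers bear ≈ £0.6 per month.

Incidence ratio: consumers' share ≈ εs / (εs + |εd|) = 0.6 / (0.6 + 2.4) = 0.2.
So consumers bear ≈ 0.2 × £3 = £0.6; suppliers bear £2.4.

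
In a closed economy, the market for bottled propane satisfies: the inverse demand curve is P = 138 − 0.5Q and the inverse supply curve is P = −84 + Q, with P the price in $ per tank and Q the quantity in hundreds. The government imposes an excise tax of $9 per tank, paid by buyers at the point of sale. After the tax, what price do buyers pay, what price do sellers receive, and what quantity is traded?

Rewrite in direct form: Qd = 276 − 2P and Qs = P + 84.
Without the tax, 276 − 2P = P + 84 gives 3P = 192, so P* = $64 and Q* = 148.
With the tax collected from buyers, demand (in seller-price terms) shifts: Qd = 276 − 2(P + 9).
New equilibrium: buyers pay $67, sellers receive $58, Q = 142. (Wedge: Pb − Ps = 9.)

Buyers pay $67; sellers receive $58; quantity = 142.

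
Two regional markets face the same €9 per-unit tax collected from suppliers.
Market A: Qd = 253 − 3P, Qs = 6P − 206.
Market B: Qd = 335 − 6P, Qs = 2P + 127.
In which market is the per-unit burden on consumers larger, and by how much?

Market A: pre-tax P* = €51, Q* = 100; post-tax Q = 82; per-unit burden on consumers = €6.
Market B: pre-tax P* = €26, Q* = 179; post-tax Q = 165.5; per-unit burden on consumers = €2.25.
Difference: €6 vs €2.25 → market A is larger by €3.75.

Market A, by €3.75.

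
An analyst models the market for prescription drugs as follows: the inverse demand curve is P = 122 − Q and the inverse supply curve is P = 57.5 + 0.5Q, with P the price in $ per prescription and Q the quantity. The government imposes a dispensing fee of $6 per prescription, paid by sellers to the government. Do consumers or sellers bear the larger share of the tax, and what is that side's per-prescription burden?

Consumers bear the larger share: $4 per prescription.

Rewrite in direct form: Qd = 122 − P and Qs = 2P − 115.
Without the tax, 122 − P = 2P − 115 gives 3P = 237, so P* = $79 and Q* = 43.
With the tax collected from sellers, supply shifts: Qs = 2(P − 6) − 115.
New equilibrium: consumers pay $83, sellers receive $77, Q = 39. (Wedge: Pb − Ps = 6.)
Per-prescription burden: consumers $4, sellers $2.
Consumers take the larger share because demand is less price-elastic here (demand slope 1 vs supply slope 2).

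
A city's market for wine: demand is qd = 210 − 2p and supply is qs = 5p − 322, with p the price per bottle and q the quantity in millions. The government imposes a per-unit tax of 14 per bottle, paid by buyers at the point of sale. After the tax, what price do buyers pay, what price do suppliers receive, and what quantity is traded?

Buyers pay 86; suppliers receive 72; quantity = 38.

Before the tax: set 210 − 2p = 5p − 322 → p* = 76, q* = 58.
With the tax collected from buyers, demand (in seller-price terms) shifts: qd = 210 − 2(p + 14).
Solving gives q = 38 with buyers paying 86 and suppliers receiving 72 (the 14 wedge).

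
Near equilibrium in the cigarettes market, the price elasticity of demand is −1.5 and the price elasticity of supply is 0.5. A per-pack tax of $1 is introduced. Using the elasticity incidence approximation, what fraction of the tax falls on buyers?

Incidence ratio: buyers' share ≈ εs / (εs + |εd|) = 0.5 / (0.5 + 1.5) = 0.25.
Supply is the less elastic side, so buyers bear the smaller share.

Buyers' share ≈ 0.25.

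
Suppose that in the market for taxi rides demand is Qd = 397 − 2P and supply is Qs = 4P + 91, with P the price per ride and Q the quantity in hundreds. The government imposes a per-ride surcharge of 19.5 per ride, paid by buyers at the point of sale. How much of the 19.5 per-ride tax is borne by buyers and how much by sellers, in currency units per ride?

Buyers bear 13 per ride; sellers bear 6.5 per ride.

Before the tax: set 397 − 2P = 4P + 91 → P* = 51, Q* = 295.
With the tax collected from buyers, demand (in seller-price terms) shifts: Qd = 397 − 2(P + 19.5).
New equilibrium: buyers pay 64, sellers receive 44.5, Q = 269. (Wedge: Pb − Ps = 19.5.)
Burden on buyers: 13; on sellers: 6.5. (They sum to 19.5.)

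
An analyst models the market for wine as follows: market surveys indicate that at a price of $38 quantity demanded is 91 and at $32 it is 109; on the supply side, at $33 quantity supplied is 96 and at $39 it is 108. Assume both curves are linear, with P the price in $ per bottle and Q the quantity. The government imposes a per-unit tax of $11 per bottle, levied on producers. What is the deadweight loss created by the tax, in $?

Demand slope: (109 − 91)/(32 − 38) = -3, so Qd = 205 − 3P.
Supply slope: (108 − 96)/(39 − 33) = 2, so Qs = 2P + 30.
Without the tax, 205 − 3P = 2P + 30 gives 5P = 175, so P* = $35 and Q* = 100.
With the tax collected from producers, supply shifts: Qs = 2(P − 11) + 30.
New equilibrium: buyers pay $39.4, producers receive $28.4, Q = 86.8. (Wedge: Pb − Ps = 11.)
Quantity falls by |ΔQ| = |100 − 86.8| = 13.2.
DWL = ½ · t · |ΔQ| = ½ · 11 · 13.2 = $72.6.

Deadweight loss = $72.6.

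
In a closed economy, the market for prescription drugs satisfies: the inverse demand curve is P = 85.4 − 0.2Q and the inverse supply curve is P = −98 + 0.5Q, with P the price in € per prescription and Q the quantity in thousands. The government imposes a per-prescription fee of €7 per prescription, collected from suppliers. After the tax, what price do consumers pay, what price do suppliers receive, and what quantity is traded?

Consumers pay €35; suppliers receive €28; quantity = 252.

Inverting to Q(P) form: Qd = 427 − 5P; Qs = 2P + 196.
Without the tax, 427 − 5P = 2P + 196 gives 7P = 231, so P* = €33 and Q* = 262.
With the tax collected from suppliers, supply shifts: Qs = 2(P − 7) + 196.
Solving gives Q = 252 with consumers paying €35 and suppliers receiving €28 (the €7 wedge).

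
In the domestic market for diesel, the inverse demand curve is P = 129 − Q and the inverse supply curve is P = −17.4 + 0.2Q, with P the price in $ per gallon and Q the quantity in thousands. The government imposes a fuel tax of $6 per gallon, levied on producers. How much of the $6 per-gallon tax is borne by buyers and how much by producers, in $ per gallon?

Buyers bear $5 per gallon; producers bear $1 per gallon.

Rewrite in direct form: Qd = 129 − P and Qs = 5P + 87.
Without the tax, 129 − P = 5P + 87 gives 6P = 42, so P* = $7 and Q* = 122.
With the tax collected from producers, supply shifts: Qs = 5(P − 6) + 87.
Solving gives Q = 117 with buyers paying $12 and producers receiving $6 (the $6 wedge).
Burden on buyers: $5; on producers: $1. (They sum to $6.)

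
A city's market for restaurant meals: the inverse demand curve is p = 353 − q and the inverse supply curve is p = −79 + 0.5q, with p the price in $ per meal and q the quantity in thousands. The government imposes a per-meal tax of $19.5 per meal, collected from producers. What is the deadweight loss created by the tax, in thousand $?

Deadweight loss = $126.75 thousand.

Rewrite in direct form: qd = 353 − p and qs = 2p + 158.
Before the tax: set 353 − p = 2p + 158 → p* = $65, q* = 288.
With the tax collected from producers, supply shifts: qs = 2(p − 19.5) + 158.
Solving gives q = 275 with consumers paying $78 and producers receiving $58.5 (the $19.5 wedge).
Quantity falls by |ΔQ| = |288 − 275| = 13.
DWL = ½ · t · |ΔQ| = ½ · 19.5 · 13 = $126.75.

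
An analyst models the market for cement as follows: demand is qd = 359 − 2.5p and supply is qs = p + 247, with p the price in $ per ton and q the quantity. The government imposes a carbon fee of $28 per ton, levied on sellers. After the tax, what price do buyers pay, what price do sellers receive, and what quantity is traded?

Buyers pay $40; sellers receive $12; quantity = 259.

Before the tax: set 359 − 2.5p = p + 247 → p* = $32, q* = 279.
With the tax collected from sellers, supply shifts: qs = (p − 28) + 247.
New equilibrium: buyers pay $40, sellers receive $12, q = 259. (Wedge: pb − ps = 28.)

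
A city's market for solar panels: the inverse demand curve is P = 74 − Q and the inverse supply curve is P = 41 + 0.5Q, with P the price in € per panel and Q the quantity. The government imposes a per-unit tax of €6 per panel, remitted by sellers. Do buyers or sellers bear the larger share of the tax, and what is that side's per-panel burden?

Buyers bear the larger share: €4 per panel.

Rewrite in direct form: Qd = 74 − P and Qs = 2P − 82.
Before the tax: set 74 − P = 2P − 82 → P* = €52, Q* = 22.
With the tax collected from sellers, supply shifts: Qs = 2(P − 6) − 82.
Solving gives Q = 18 with buyers paying €56 and sellers receiving €50 (the €6 wedge).
Per-panel burden: buyers €4, sellers €2.
Buyers take the larger share because demand is less price-elastic here (demand slope 1 vs supply slope 2).
The less price-elastic side of the market bears the larger share of a per-unit tax.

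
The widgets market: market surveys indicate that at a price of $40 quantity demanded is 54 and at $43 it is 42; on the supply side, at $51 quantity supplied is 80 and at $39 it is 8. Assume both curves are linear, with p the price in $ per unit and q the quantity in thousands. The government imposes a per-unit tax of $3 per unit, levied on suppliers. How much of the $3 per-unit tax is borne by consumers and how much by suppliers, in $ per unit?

Demand slope: (42 − 54)/(43 − 40) = -4, so qd = 214 − 4p.
Supply slope: (8 − 80)/(39 − 51) = 6, so qs = 6p − 226.
Without the tax, 214 − 4p = 6p − 226 gives 10p = 440, so p* = $44 and q* = 38.
With the tax collected from suppliers, supply shifts: qs = 6(p − 3) − 226.
New equilibrium: consumers pay $45.8, suppliers receive $42.8, q = 30.8. (Wedge: pb − ps = 3.)
Burden on consumers: $1.8; on suppliers: $1.2. (They sum to $3.)
The less price-elastic side of the market bears the larger share of a per-unit tax.

Consumers bear $1.8 per unit; suppliers bear $1.2 per unit.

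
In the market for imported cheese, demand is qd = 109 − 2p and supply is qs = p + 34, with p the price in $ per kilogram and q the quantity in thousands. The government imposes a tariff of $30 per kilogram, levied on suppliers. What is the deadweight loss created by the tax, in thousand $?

Without the tax, 109 − 2p = p + 34 gives 3p = 75, so p* = $25 and q* = 59.
With the tax collected from suppliers, supply shifts: qs = (p − 30) + 34.
New equilibrium: consumers pay $35, suppliers receive $5, q = 39. (Wedge: pb − ps = 30.)
Quantity falls by |ΔQ| = |59 − 39| = 20.
DWL = ½ · t · |ΔQ| = ½ · 30 · 20 = $300.

Deadweight loss = $300 thousand.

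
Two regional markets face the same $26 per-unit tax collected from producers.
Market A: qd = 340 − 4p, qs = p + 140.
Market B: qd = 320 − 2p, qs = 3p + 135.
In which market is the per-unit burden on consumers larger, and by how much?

Market B, by $10.4.

Market A: pre-tax p* = $40, q* = 180; post-tax q = 159.2; per-unit burden on consumers = $5.2.
Market B: pre-tax p* = $37, q* = 246; post-tax q = 214.8; per-unit burden on consumers = $15.6.
Difference: $5.2 vs $15.6 → market B is larger by $10.4.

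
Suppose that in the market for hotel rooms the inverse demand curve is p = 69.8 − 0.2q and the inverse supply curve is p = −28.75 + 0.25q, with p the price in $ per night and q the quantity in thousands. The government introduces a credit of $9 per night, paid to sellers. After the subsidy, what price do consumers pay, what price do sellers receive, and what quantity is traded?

Consumers pay $22; sellers receive $31; quantity = 239.

Rewrite in direct form: qd = 349 − 5p and qs = 4p + 115.
Without the subsidy, 349 − 5p = 4p + 115 gives 9p = 234, so p* = $26 and q* = 219.
With a per-unit subsidy paid to sellers, each receives p + 9 per unit sold, so supply becomes qs = 4(p + 9) + 115.
New equilibrium: consumers pay $22, sellers receive $31, q = 239. (Wedge: pb − ps = −9.)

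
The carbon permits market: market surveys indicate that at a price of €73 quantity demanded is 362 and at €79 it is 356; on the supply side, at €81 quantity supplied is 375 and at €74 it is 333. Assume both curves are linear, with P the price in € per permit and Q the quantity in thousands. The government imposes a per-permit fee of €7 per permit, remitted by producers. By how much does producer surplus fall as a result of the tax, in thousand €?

Producer surplus falls by €354 thousand.

Demand slope: (356 − 362)/(79 − 73) = -1, so Qd = 435 − P.
Supply slope: (333 − 375)/(74 − 81) = 6, so Qs = 6P − 111.
Before the tax: set 435 − P = 6P − 111 → P* = €78, Q* = 357.
With the tax collected from producers, supply shifts: Qs = 6(P − 7) − 111.
Solving gives Q = 351 with consumers paying €84 and producers receiving €77 (the €7 wedge).
ΔPS is the trapezoid between Q = 351 and Q = 357 of height €1: ½ · (357 + 351) · 1 = €354.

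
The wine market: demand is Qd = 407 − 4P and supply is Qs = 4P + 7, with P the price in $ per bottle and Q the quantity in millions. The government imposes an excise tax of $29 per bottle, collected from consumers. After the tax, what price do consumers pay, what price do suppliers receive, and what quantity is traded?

Consumers pay $64.5; suppliers receive $35.5; quantity = 149.

Without the tax, 407 − 4P = 4P + 7 gives 8P = 400, so P* = $50 and Q* = 207.
With the tax collected from consumers, demand (in seller-price terms) shifts: Qd = 407 − 4(P + 29).
Solving gives Q = 149 with consumers paying $64.5 and suppliers receiving $35.5 (the $29 wedge).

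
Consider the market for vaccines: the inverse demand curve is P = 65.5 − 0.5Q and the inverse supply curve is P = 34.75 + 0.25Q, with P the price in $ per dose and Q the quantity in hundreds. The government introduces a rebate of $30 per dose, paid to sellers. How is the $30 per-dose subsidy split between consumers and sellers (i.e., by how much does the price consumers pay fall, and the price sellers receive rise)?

Inverting to Q(P) form: Qd = 131 − 2P; Qs = 4P − 139.
Before the subsidy: set 131 − 2P = 4P − 139 → P* = $45, Q* = 41.
With a per-unit subsidy paid to sellers, each receives P + 30 per unit sold, so supply becomes Qs = 4(P + 30) − 139.
New equilibrium: consumers pay $25, sellers receive $55, Q = 81. (Wedge: Pb − Ps = −30.)
Gain to consumers: $20; to sellers: $10. (They sum to $30.)

Consumers gain $20 per dose; sellers gain $10 per dose.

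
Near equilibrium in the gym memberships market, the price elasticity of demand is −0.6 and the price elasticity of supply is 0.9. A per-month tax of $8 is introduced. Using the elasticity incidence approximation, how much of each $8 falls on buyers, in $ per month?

Buyers bear ≈ $4.8 per month.

Incidence ratio: buyers' share ≈ εs / (εs + |εd|) = 0.9 / (0.9 + 0.6) = 0.6.
So buyers bear ≈ 0.6 × $8 = $4.8; producers bear $3.2.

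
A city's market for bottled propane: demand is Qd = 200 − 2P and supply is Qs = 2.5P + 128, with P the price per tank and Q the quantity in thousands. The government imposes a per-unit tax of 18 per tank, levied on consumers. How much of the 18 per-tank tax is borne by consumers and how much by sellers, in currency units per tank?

Consumers bear 10 per tank; sellers bear 8 per tank.

Without the tax, 200 − 2P = 2.5P + 128 gives 4.5P = 72, so P* = 16 and Q* = 168.
With the tax collected from consumers, demand (in seller-price terms) shifts: Qd = 200 − 2(P + 18).
New equilibrium: consumers pay 26, sellers receive 8, Q = 148. (Wedge: Pb − Ps = 18.)
Burden on consumers: 10; on sellers: 8. (They sum to 18.)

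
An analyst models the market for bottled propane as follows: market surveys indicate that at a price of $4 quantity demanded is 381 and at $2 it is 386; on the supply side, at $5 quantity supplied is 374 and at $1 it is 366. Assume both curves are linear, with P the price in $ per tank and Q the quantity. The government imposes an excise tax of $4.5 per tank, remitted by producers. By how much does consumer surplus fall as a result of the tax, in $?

Consumer surplus falls by $747.

Demand slope: (386 − 381)/(2 − 4) = -2.5, so Qd = 391 − 2.5P.
Supply slope: (366 − 374)/(1 − 5) = 2, so Qs = 2P + 364.
Before the tax: set 391 − 2.5P = 2P + 364 → P* = $6, Q* = 376.
With the tax collected from producers, supply shifts: Qs = 2(P − 4.5) + 364.
New equilibrium: buyers pay $8, producers receive $3.5, Q = 371. (Wedge: Pb − Ps = 4.5.)
ΔCS is the trapezoid between Q = 371 and Q = 376 of height $2: ½ · (376 + 371) · 2 = $747.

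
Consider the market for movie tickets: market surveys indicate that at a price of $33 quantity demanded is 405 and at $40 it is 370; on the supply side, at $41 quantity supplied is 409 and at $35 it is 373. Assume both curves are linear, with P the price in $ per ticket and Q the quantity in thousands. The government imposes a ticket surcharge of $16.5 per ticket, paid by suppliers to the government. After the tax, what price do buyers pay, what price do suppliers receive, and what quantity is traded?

Buyers pay $46; suppliers receive $29.5; quantity = 340.

Demand slope: (370 − 405)/(40 − 33) = -5, so Qd = 570 − 5P.
Supply slope: (373 − 409)/(35 − 41) = 6, so Qs = 6P + 163.
Before the tax: set 570 − 5P = 6P + 163 → P* = $37, Q* = 385.
With the tax collected from suppliers, supply shifts: Qs = 6(P − 16.5) + 163.
New equilibrium: buyers pay $46, suppliers receive $29.5, Q = 340. (Wedge: Pb − Ps = 16.5.)
The less price-elastic side of the market bears the larger share of a per-unit tax.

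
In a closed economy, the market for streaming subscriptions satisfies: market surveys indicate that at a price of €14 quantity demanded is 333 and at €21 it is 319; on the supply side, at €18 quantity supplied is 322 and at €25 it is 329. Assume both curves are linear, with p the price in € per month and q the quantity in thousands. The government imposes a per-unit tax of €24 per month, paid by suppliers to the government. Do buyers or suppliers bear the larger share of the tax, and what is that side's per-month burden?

Suppliers bear the larger share: €16 per month.

Demand slope: (319 − 333)/(21 − 14) = -2, so qd = 361 − 2p.
Supply slope: (329 − 322)/(25 − 18) = 1, so qs = p + 304.
Before the tax: set 361 − 2p = p + 304 → p* = €19, q* = 323.
With the tax collected from suppliers, supply shifts: qs = (p − 24) + 304.
New equilibrium: buyers pay €27, suppliers receive €3, q = 307. (Wedge: pb − ps = 24.)
Per-month burden: buyers €8, suppliers €16.
Suppliers take the larger share because supply is less price-elastic here (demand slope 2 vs supply slope 1).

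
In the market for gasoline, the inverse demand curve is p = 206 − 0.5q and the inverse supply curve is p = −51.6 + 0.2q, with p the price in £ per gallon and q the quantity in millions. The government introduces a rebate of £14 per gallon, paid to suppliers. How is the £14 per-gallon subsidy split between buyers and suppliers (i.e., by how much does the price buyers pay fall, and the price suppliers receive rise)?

Buyers gain £10 per gallon; suppliers gain £4 per gallon.

Rewrite in direct form: qd = 412 − 2p and qs = 5p + 258.
Before the subsidy: set 412 − 2p = 5p + 258 → p* = £22, q* = 368.
With a per-unit subsidy paid to suppliers, each receives p + 14 per unit sold, so supply becomes qs = 5(p + 14) + 258.
New equilibrium: buyers pay £12, suppliers receive £26, q = 388. (Wedge: pb − ps = −14.)
Gain to buyers: £10; to suppliers: £4. (They sum to £14.)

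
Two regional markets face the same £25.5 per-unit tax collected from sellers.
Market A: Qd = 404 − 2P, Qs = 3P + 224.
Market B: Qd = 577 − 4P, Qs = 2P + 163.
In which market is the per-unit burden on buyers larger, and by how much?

Market A: pre-tax P* = £36, Q* = 332; post-tax Q = 301.4; per-unit burden on buyers = £15.3.
Market B: pre-tax P* = £69, Q* = 301; post-tax Q = 267; per-unit burden on buyers = £8.5.
Difference: £15.3 vs £8.5 → market A is larger by £6.8.

Market A, by £6.8.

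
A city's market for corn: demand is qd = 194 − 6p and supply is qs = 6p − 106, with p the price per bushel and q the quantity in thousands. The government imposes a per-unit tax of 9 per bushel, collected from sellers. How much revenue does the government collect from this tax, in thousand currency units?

Without the tax, 194 − 6p = 6p − 106 gives 12p = 300, so p* = 25 and q* = 44.
With the tax collected from sellers, supply shifts: qs = 6(p − 9) − 106.
New equilibrium: buyers pay 29.5, sellers receive 20.5, q = 17. (Wedge: pb − ps = 9.)
Revenue = t · Q = 9 · 17 = 153.

Tax revenue = 153 thousand.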